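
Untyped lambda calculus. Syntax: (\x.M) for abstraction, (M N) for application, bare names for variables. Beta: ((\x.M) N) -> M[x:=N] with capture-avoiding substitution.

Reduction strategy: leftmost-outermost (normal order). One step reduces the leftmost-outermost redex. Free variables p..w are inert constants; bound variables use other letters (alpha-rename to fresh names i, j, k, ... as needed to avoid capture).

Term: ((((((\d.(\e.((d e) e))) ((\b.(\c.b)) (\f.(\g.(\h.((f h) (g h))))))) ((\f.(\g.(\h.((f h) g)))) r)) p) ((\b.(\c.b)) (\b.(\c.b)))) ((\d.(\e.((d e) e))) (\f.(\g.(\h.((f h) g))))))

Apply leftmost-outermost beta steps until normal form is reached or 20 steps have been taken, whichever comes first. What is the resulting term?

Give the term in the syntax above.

Step 0: ((((((\d.(\e.((d e) e))) ((\b.(\c.b)) (\f.(\g.(\h.((f h) (g h))))))) ((\f.(\g.(\h.((f h) g)))) r)) p) ((\b.(\c.b)) (\b.(\c.b)))) ((\d.(\e.((d e) e))) (\f.(\g.(\h.((f h) g))))))
Step 1: (((((\e.((((\b.(\c.b)) (\f.(\g.(\h.((f h) (g h)))))) e) e)) ((\f.(\g.(\h.((f h) g)))) r)) p) ((\b.(\c.b)) (\b.(\c.b)))) ((\d.(\e.((d e) e))) (\f.(\g.(\h.((f h) g))))))
Step 2: (((((((\b.(\c.b)) (\f.(\g.(\h.((f h) (g h)))))) ((\f.(\g.(\h.((f h) g)))) r)) ((\f.(\g.(\h.((f h) g)))) r)) p) ((\b.(\c.b)) (\b.(\c.b)))) ((\d.(\e.((d e) e))) (\f.(\g.(\h.((f h) g))))))
Step 3: ((((((\c.(\f.(\g.(\h.((f h) (g h)))))) ((\f.(\g.(\h.((f h) g)))) r)) ((\f.(\g.(\h.((f h) g)))) r)) p) ((\b.(\c.b)) (\b.(\c.b)))) ((\d.(\e.((d e) e))) (\f.(\g.(\h.((f h) g))))))
Step 4: (((((\f.(\g.(\h.((f h) (g h))))) ((\f.(\g.(\h.((f h) g)))) r)) p) ((\b.(\c.b)) (\b.(\c.b)))) ((\d.(\e.((d e) e))) (\f.(\g.(\h.((f h) g))))))
Step 5: ((((\g.(\h.((((\f.(\g.(\h.((f h) g)))) r) h) (g h)))) p) ((\b.(\c.b)) (\b.(\c.b)))) ((\d.(\e.((d e) e))) (\f.(\g.(\h.((f h) g))))))
Step 6: (((\h.((((\f.(\g.(\h.((f h) g)))) r) h) (p h))) ((\b.(\c.b)) (\b.(\c.b)))) ((\d.(\e.((d e) e))) (\f.(\g.(\h.((f h) g))))))
Step 7: (((((\f.(\g.(\h.((f h) g)))) r) ((\b.(\c.b)) (\b.(\c.b)))) (p ((\b.(\c.b)) (\b.(\c.b))))) ((\d.(\e.((d e) e))) (\f.(\g.(\h.((f h) g))))))
Step 8: ((((\g.(\h.((r h) g))) ((\b.(\c.b)) (\b.(\c.b)))) (p ((\b.(\c.b)) (\b.(\c.b))))) ((\d.(\e.((d e) e))) (\f.(\g.(\h.((f h) g))))))
Step 9: (((\h.((r h) ((\b.(\c.b)) (\b.(\c.b))))) (p ((\b.(\c.b)) (\b.(\c.b))))) ((\d.(\e.((d e) e))) (\f.(\g.(\h.((f h) g))))))
Step 10: (((r (p ((\b.(\c.b)) (\b.(\c.b))))) ((\b.(\c.b)) (\b.(\c.b)))) ((\d.(\e.((d e) e))) (\f.(\g.(\h.((f h) g))))))
Step 11: (((r (p (\c.(\b.(\c.b))))) ((\b.(\c.b)) (\b.(\c.b)))) ((\d.(\e.((d e) e))) (\f.(\g.(\h.((f h) g))))))
Step 12: (((r (p (\c.(\b.(\c.b))))) (\c.(\b.(\c.b)))) ((\d.(\e.((d e) e))) (\f.(\g.(\h.((f h) g))))))
Step 13: (((r (p (\c.(\b.(\c.b))))) (\c.(\b.(\c.b)))) (\e.(((\f.(\g.(\h.((f h) g)))) e) e)))
Step 14: (((r (p (\c.(\b.(\c.b))))) (\c.(\b.(\c.b)))) (\e.((\g.(\h.((e h) g))) e)))
Step 15: (((r (p (\c.(\b.(\c.b))))) (\c.(\b.(\c.b)))) (\e.(\h.((e h) e))))

Answer: (((r (p (\c.(\b.(\c.b))))) (\c.(\b.(\c.b)))) (\e.(\h.((e h) e))))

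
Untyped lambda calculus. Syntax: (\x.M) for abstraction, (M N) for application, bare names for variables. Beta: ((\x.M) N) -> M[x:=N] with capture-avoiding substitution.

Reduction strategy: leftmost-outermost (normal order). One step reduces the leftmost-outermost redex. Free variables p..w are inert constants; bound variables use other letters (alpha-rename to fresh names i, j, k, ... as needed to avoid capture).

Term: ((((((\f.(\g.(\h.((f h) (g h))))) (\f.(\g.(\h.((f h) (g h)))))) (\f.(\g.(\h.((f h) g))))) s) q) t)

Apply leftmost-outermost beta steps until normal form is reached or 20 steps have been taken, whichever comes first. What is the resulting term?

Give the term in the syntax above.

Step 0: ((((((\f.(\g.(\h.((f h) (g h))))) (\f.(\g.(\h.((f h) (g h)))))) (\f.(\g.(\h.((f h) g))))) s) q) t)
Step 1: (((((\g.(\h.(((\f.(\g.(\h.((f h) (g h))))) h) (g h)))) (\f.(\g.(\h.((f h) g))))) s) q) t)
Step 2: ((((\h.(((\f.(\g.(\h.((f h) (g h))))) h) ((\f.(\g.(\h.((f h) g)))) h))) s) q) t)
Step 3: (((((\f.(\g.(\h.((f h) (g h))))) s) ((\f.(\g.(\h.((f h) g)))) s)) q) t)
Step 4: ((((\g.(\h.((s h) (g h)))) ((\f.(\g.(\h.((f h) g)))) s)) q) t)
Step 5: (((\h.((s h) (((\f.(\g.(\h.((f h) g)))) s) h))) q) t)
Step 6: (((s q) (((\f.(\g.(\h.((f h) g)))) s) q)) t)
Step 7: (((s q) ((\g.(\h.((s h) g))) q)) t)
Step 8: (((s q) (\h.((s h) q))) t)

Answer: (((s q) (\h.((s h) q))) t)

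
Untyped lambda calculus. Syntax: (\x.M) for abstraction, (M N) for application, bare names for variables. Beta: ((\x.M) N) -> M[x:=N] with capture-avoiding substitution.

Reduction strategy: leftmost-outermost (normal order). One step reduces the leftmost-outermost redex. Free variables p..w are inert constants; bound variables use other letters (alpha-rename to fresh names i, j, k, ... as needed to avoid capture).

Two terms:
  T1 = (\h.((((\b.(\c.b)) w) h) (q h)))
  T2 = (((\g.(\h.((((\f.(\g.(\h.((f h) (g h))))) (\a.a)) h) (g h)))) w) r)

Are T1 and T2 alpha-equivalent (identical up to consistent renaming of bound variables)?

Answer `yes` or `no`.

Term 1: (\h.((((\b.(\c.b)) w) h) (q h)))
Term 2: (((\g.(\h.((((\f.(\g.(\h.((f h) (g h))))) (\a.a)) h) (g h)))) w) r)
Alpha-equivalence: compare structure up to binder renaming.
Result: False

Answer: no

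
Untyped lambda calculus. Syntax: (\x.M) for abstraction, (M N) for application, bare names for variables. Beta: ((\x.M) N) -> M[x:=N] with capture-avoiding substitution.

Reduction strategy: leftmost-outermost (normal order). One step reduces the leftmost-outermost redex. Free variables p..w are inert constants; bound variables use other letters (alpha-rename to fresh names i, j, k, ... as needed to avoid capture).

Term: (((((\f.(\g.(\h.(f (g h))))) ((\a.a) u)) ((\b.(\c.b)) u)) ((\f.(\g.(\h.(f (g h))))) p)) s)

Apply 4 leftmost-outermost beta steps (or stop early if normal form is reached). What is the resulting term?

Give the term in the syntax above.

Step 0: (((((\f.(\g.(\h.(f (g h))))) ((\a.a) u)) ((\b.(\c.b)) u)) ((\f.(\g.(\h.(f (g h))))) p)) s)
Step 1: ((((\g.(\h.(((\a.a) u) (g h)))) ((\b.(\c.b)) u)) ((\f.(\g.(\h.(f (g h))))) p)) s)
Step 2: (((\h.(((\a.a) u) (((\b.(\c.b)) u) h))) ((\f.(\g.(\h.(f (g h))))) p)) s)
Step 3: ((((\a.a) u) (((\b.(\c.b)) u) ((\f.(\g.(\h.(f (g h))))) p))) s)
Step 4: ((u (((\b.(\c.b)) u) ((\f.(\g.(\h.(f (g h))))) p))) s)

Answer: ((u (((\b.(\c.b)) u) ((\f.(\g.(\h.(f (g h))))) p))) s)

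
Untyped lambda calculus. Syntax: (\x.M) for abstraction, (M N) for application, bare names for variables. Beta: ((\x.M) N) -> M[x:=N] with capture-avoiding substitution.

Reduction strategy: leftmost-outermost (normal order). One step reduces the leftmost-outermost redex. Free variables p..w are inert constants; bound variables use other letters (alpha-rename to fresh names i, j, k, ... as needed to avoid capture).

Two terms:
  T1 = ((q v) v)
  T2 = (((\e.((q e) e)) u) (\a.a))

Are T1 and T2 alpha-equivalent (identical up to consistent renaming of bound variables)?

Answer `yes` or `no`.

Answer: no

Derivation:
Term 1: ((q v) v)
Term 2: (((\e.((q e) e)) u) (\a.a))
Alpha-equivalence: compare structure up to binder renaming.
Result: False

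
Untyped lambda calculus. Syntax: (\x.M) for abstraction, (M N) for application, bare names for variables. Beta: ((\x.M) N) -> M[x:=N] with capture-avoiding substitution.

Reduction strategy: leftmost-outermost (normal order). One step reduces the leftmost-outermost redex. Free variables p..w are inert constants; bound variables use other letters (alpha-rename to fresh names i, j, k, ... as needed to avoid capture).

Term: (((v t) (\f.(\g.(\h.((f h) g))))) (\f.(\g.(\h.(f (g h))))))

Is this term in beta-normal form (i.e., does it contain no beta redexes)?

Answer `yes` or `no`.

Answer: yes

Derivation:
Term: (((v t) (\f.(\g.(\h.((f h) g))))) (\f.(\g.(\h.(f (g h))))))
No beta redexes found.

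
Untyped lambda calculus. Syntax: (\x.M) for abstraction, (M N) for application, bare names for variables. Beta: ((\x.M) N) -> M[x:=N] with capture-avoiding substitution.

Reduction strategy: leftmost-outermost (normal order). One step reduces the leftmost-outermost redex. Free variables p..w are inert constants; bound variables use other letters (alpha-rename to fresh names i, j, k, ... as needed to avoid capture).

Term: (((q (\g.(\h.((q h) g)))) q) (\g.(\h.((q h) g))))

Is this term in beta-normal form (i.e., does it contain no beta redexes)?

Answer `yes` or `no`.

Answer: yes

Derivation:
Term: (((q (\g.(\h.((q h) g)))) q) (\g.(\h.((q h) g))))
No beta redexes found.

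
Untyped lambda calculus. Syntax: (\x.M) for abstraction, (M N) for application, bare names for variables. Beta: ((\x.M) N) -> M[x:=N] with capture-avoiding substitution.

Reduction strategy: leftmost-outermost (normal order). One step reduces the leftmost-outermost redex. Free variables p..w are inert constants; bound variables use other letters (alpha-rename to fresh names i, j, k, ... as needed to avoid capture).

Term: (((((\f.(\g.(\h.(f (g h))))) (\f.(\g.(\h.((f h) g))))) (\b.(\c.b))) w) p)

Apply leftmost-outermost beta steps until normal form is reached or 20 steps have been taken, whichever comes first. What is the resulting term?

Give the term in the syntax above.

Answer: (\h.(w p))

Derivation:
Step 0: (((((\f.(\g.(\h.(f (g h))))) (\f.(\g.(\h.((f h) g))))) (\b.(\c.b))) w) p)
Step 1: ((((\g.(\h.((\f.(\g.(\h.((f h) g)))) (g h)))) (\b.(\c.b))) w) p)
Step 2: (((\h.((\f.(\g.(\h.((f h) g)))) ((\b.(\c.b)) h))) w) p)
Step 3: (((\f.(\g.(\h.((f h) g)))) ((\b.(\c.b)) w)) p)
Step 4: ((\g.(\h.((((\b.(\c.b)) w) h) g))) p)
Step 5: (\h.((((\b.(\c.b)) w) h) p))
Step 6: (\h.(((\c.w) h) p))
Step 7: (\h.(w p))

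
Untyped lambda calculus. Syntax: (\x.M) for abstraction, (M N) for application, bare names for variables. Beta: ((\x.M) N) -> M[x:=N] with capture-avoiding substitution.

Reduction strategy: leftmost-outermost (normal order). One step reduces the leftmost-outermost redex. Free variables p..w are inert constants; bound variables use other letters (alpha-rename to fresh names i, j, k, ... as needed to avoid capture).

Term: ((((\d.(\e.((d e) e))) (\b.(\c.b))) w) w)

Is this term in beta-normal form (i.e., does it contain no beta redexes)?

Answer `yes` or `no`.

Answer: no

Derivation:
Term: ((((\d.(\e.((d e) e))) (\b.(\c.b))) w) w)
Found 1 beta redex(es).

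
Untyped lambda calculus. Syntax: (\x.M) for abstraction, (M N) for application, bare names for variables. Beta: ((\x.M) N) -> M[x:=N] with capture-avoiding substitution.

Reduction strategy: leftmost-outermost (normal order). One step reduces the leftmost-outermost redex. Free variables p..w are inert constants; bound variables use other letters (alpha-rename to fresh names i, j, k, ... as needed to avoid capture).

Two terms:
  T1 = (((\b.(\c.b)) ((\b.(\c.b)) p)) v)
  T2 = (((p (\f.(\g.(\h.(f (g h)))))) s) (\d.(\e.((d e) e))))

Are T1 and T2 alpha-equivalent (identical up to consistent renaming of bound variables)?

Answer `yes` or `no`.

Term 1: (((\b.(\c.b)) ((\b.(\c.b)) p)) v)
Term 2: (((p (\f.(\g.(\h.(f (g h)))))) s) (\d.(\e.((d e) e))))
Alpha-equivalence: compare structure up to binder renaming.
Result: False

Answer: no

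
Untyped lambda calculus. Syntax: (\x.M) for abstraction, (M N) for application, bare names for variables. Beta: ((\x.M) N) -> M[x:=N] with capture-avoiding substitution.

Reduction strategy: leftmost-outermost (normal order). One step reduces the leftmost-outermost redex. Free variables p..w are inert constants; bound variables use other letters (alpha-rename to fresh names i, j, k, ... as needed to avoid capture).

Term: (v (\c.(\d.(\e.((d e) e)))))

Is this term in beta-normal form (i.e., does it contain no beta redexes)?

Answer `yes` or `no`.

Answer: yes

Derivation:
Term: (v (\c.(\d.(\e.((d e) e)))))
No beta redexes found.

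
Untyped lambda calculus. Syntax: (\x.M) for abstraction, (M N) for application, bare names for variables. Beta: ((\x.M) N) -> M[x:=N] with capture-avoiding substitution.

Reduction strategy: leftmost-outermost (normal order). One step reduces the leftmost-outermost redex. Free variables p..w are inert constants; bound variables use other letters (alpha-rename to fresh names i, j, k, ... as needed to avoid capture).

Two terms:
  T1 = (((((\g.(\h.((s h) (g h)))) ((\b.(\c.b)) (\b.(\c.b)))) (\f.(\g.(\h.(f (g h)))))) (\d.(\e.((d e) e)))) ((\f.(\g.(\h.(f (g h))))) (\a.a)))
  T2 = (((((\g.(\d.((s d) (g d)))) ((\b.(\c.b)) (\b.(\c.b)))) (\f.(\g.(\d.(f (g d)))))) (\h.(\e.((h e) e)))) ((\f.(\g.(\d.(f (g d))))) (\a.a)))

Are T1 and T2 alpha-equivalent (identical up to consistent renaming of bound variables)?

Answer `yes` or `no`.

Answer: yes

Derivation:
Term 1: (((((\g.(\h.((s h) (g h)))) ((\b.(\c.b)) (\b.(\c.b)))) (\f.(\g.(\h.(f (g h)))))) (\d.(\e.((d e) e)))) ((\f.(\g.(\h.(f (g h))))) (\a.a)))
Term 2: (((((\g.(\d.((s d) (g d)))) ((\b.(\c.b)) (\b.(\c.b)))) (\f.(\g.(\d.(f (g d)))))) (\h.(\e.((h e) e)))) ((\f.(\g.(\d.(f (g d))))) (\a.a)))
Alpha-equivalence: compare structure up to binder renaming.
Result: True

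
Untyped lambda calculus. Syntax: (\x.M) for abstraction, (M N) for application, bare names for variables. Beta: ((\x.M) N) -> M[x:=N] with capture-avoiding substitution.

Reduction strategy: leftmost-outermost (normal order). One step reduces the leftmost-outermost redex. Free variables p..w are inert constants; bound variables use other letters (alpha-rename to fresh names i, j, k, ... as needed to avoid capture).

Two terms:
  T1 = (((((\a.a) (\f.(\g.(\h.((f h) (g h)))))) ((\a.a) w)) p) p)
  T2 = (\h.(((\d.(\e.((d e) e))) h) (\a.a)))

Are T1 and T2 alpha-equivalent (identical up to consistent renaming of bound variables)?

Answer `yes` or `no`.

Term 1: (((((\a.a) (\f.(\g.(\h.((f h) (g h)))))) ((\a.a) w)) p) p)
Term 2: (\h.(((\d.(\e.((d e) e))) h) (\a.a)))
Alpha-equivalence: compare structure up to binder renaming.
Result: False

Answer: no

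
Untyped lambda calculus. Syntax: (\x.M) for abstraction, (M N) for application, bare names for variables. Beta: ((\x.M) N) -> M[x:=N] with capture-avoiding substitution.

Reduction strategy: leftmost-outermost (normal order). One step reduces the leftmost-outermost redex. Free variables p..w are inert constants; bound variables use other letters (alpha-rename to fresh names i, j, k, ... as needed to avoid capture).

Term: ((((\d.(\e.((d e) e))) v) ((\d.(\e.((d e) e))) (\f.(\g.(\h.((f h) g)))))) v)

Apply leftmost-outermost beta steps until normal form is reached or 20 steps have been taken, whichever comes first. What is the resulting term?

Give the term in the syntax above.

Answer: (((v (\e.(\h.((e h) e)))) (\e.(\h.((e h) e)))) v)

Derivation:
Step 0: ((((\d.(\e.((d e) e))) v) ((\d.(\e.((d e) e))) (\f.(\g.(\h.((f h) g)))))) v)
Step 1: (((\e.((v e) e)) ((\d.(\e.((d e) e))) (\f.(\g.(\h.((f h) g)))))) v)
Step 2: (((v ((\d.(\e.((d e) e))) (\f.(\g.(\h.((f h) g)))))) ((\d.(\e.((d e) e))) (\f.(\g.(\h.((f h) g)))))) v)
Step 3: (((v (\e.(((\f.(\g.(\h.((f h) g)))) e) e))) ((\d.(\e.((d e) e))) (\f.(\g.(\h.((f h) g)))))) v)
Step 4: (((v (\e.((\g.(\h.((e h) g))) e))) ((\d.(\e.((d e) e))) (\f.(\g.(\h.((f h) g)))))) v)
Step 5: (((v (\e.(\h.((e h) e)))) ((\d.(\e.((d e) e))) (\f.(\g.(\h.((f h) g)))))) v)
Step 6: (((v (\e.(\h.((e h) e)))) (\e.(((\f.(\g.(\h.((f h) g)))) e) e))) v)
Step 7: (((v (\e.(\h.((e h) e)))) (\e.((\g.(\h.((e h) g))) e))) v)
Step 8: (((v (\e.(\h.((e h) e)))) (\e.(\h.((e h) e)))) v)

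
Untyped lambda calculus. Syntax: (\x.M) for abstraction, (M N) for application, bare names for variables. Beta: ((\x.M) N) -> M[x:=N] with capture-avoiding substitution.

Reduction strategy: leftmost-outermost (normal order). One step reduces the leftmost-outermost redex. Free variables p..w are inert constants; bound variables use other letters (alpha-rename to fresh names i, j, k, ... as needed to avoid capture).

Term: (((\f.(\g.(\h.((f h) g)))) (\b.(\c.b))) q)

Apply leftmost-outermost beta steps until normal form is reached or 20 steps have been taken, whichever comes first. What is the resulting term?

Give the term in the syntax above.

Step 0: (((\f.(\g.(\h.((f h) g)))) (\b.(\c.b))) q)
Step 1: ((\g.(\h.(((\b.(\c.b)) h) g))) q)
Step 2: (\h.(((\b.(\c.b)) h) q))
Step 3: (\h.((\c.h) q))
Step 4: (\h.h)

Answer: (\h.h)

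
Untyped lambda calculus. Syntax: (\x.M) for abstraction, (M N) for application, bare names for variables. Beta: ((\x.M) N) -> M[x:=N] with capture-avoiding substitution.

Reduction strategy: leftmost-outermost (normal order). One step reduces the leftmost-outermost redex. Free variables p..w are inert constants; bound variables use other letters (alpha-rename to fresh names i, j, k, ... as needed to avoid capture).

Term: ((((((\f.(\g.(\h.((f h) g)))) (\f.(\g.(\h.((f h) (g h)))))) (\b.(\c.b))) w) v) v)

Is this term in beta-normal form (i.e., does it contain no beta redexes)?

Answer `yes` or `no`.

Term: ((((((\f.(\g.(\h.((f h) g)))) (\f.(\g.(\h.((f h) (g h)))))) (\b.(\c.b))) w) v) v)
Found 1 beta redex(es).

Answer: no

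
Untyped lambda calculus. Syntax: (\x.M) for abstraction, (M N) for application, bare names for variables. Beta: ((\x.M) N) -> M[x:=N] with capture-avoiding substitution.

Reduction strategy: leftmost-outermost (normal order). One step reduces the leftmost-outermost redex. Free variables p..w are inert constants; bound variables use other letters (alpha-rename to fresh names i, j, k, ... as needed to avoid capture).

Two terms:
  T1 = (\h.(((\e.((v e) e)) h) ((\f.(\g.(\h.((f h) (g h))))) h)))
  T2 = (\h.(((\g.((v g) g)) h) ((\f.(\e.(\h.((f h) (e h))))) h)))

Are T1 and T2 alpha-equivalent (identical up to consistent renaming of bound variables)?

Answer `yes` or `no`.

Term 1: (\h.(((\e.((v e) e)) h) ((\f.(\g.(\h.((f h) (g h))))) h)))
Term 2: (\h.(((\g.((v g) g)) h) ((\f.(\e.(\h.((f h) (e h))))) h)))
Alpha-equivalence: compare structure up to binder renaming.
Result: True

Answer: yes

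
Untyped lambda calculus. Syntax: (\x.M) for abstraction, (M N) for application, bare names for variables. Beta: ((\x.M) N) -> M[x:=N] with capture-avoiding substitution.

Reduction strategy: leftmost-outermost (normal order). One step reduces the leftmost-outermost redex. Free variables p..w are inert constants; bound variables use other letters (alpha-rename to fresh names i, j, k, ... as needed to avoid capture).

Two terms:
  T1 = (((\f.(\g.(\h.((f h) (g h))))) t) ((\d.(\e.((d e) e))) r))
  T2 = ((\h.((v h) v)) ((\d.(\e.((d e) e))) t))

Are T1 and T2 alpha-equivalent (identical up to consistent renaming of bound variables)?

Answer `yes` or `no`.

Term 1: (((\f.(\g.(\h.((f h) (g h))))) t) ((\d.(\e.((d e) e))) r))
Term 2: ((\h.((v h) v)) ((\d.(\e.((d e) e))) t))
Alpha-equivalence: compare structure up to binder renaming.
Result: False

Answer: no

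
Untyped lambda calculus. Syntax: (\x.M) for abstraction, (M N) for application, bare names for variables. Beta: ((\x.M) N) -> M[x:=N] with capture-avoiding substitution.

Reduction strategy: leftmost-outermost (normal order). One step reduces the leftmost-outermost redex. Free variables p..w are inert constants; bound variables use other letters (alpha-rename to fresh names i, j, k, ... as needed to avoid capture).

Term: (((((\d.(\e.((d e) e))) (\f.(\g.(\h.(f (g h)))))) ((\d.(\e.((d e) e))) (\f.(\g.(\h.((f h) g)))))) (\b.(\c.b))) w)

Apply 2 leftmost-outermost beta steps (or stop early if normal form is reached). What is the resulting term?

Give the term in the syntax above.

Answer: (((((\f.(\g.(\h.(f (g h))))) ((\d.(\e.((d e) e))) (\f.(\g.(\h.((f h) g)))))) ((\d.(\e.((d e) e))) (\f.(\g.(\h.((f h) g)))))) (\b.(\c.b))) w)

Derivation:
Step 0: (((((\d.(\e.((d e) e))) (\f.(\g.(\h.(f (g h)))))) ((\d.(\e.((d e) e))) (\f.(\g.(\h.((f h) g)))))) (\b.(\c.b))) w)
Step 1: ((((\e.(((\f.(\g.(\h.(f (g h))))) e) e)) ((\d.(\e.((d e) e))) (\f.(\g.(\h.((f h) g)))))) (\b.(\c.b))) w)
Step 2: (((((\f.(\g.(\h.(f (g h))))) ((\d.(\e.((d e) e))) (\f.(\g.(\h.((f h) g)))))) ((\d.(\e.((d e) e))) (\f.(\g.(\h.((f h) g)))))) (\b.(\c.b))) w)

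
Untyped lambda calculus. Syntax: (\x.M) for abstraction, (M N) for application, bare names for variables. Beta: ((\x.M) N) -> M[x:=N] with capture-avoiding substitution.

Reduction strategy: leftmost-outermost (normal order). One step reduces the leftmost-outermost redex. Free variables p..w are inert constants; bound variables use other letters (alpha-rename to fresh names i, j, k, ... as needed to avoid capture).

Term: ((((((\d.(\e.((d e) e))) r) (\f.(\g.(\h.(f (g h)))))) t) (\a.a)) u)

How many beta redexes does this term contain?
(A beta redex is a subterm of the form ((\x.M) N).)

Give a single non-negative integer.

Answer: 1

Derivation:
Term: ((((((\d.(\e.((d e) e))) r) (\f.(\g.(\h.(f (g h)))))) t) (\a.a)) u)
  Redex: ((\d.(\e.((d e) e))) r)
Total redexes: 1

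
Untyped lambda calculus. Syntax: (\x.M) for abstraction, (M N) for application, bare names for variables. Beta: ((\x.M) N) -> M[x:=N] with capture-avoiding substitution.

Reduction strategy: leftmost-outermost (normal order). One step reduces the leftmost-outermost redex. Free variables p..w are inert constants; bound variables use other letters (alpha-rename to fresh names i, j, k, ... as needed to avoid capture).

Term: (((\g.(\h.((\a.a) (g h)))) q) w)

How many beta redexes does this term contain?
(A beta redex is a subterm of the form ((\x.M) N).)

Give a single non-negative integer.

Answer: 2

Derivation:
Term: (((\g.(\h.((\a.a) (g h)))) q) w)
  Redex: ((\g.(\h.((\a.a) (g h)))) q)
  Redex: ((\a.a) (g h))
Total redexes: 2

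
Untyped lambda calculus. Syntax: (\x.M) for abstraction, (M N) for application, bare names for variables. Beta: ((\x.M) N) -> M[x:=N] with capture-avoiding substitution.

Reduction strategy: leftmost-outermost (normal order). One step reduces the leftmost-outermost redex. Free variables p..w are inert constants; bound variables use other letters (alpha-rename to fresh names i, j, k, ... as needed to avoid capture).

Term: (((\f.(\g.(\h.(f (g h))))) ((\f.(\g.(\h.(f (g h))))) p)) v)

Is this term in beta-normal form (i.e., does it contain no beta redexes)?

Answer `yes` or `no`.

Answer: no

Derivation:
Term: (((\f.(\g.(\h.(f (g h))))) ((\f.(\g.(\h.(f (g h))))) p)) v)
Found 2 beta redex(es).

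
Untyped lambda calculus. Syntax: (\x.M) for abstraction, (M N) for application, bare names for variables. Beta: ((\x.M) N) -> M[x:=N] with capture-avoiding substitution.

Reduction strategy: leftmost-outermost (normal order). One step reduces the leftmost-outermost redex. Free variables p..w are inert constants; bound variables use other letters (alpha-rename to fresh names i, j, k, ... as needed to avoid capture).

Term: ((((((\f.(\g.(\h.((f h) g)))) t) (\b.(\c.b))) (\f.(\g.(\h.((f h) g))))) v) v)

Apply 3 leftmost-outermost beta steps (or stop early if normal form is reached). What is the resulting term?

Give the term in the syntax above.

Answer: ((((t (\f.(\g.(\h.((f h) g))))) (\b.(\c.b))) v) v)

Derivation:
Step 0: ((((((\f.(\g.(\h.((f h) g)))) t) (\b.(\c.b))) (\f.(\g.(\h.((f h) g))))) v) v)
Step 1: (((((\g.(\h.((t h) g))) (\b.(\c.b))) (\f.(\g.(\h.((f h) g))))) v) v)
Step 2: ((((\h.((t h) (\b.(\c.b)))) (\f.(\g.(\h.((f h) g))))) v) v)
Step 3: ((((t (\f.(\g.(\h.((f h) g))))) (\b.(\c.b))) v) v)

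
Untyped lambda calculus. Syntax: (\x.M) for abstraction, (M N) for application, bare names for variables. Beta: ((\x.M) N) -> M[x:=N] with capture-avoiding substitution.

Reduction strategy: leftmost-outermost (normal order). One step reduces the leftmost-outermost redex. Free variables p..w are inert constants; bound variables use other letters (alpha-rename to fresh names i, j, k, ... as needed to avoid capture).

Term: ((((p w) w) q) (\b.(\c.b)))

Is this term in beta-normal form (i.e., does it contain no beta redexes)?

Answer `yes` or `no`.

Answer: yes

Derivation:
Term: ((((p w) w) q) (\b.(\c.b)))
No beta redexes found.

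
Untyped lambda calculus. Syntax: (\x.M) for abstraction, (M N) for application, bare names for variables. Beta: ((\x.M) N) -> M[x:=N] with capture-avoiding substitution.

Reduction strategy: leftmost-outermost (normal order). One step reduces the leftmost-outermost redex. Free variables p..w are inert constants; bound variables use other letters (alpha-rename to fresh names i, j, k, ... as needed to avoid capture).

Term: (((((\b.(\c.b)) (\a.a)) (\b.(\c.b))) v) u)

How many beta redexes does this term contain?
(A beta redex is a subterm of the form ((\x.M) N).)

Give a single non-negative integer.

Term: (((((\b.(\c.b)) (\a.a)) (\b.(\c.b))) v) u)
  Redex: ((\b.(\c.b)) (\a.a))
Total redexes: 1

Answer: 1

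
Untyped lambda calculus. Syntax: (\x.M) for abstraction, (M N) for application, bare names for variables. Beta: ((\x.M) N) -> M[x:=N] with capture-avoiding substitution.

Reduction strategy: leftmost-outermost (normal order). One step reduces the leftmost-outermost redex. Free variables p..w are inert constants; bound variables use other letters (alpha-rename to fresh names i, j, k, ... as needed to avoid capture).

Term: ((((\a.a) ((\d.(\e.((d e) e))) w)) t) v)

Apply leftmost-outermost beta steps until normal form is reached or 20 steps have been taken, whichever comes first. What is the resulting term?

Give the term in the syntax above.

Step 0: ((((\a.a) ((\d.(\e.((d e) e))) w)) t) v)
Step 1: ((((\d.(\e.((d e) e))) w) t) v)
Step 2: (((\e.((w e) e)) t) v)
Step 3: (((w t) t) v)

Answer: (((w t) t) v)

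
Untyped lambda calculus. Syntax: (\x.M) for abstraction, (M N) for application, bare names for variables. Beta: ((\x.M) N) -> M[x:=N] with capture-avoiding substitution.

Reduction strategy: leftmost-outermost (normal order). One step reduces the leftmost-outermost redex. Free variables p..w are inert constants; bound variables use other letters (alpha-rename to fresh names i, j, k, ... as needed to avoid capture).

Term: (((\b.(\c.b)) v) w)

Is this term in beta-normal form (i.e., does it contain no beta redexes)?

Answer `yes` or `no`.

Term: (((\b.(\c.b)) v) w)
Found 1 beta redex(es).

Answer: no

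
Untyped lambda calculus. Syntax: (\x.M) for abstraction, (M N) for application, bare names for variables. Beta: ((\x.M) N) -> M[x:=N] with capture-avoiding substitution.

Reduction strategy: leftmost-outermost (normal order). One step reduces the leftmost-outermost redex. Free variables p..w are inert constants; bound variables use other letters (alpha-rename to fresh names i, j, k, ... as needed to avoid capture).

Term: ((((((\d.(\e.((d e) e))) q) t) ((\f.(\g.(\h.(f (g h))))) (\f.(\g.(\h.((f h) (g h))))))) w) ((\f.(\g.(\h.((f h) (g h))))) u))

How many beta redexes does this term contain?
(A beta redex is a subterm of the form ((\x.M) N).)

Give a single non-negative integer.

Term: ((((((\d.(\e.((d e) e))) q) t) ((\f.(\g.(\h.(f (g h))))) (\f.(\g.(\h.((f h) (g h))))))) w) ((\f.(\g.(\h.((f h) (g h))))) u))
  Redex: ((\d.(\e.((d e) e))) q)
  Redex: ((\f.(\g.(\h.(f (g h))))) (\f.(\g.(\h.((f h) (g h))))))
  Redex: ((\f.(\g.(\h.((f h) (g h))))) u)
Total redexes: 3

Answer: 3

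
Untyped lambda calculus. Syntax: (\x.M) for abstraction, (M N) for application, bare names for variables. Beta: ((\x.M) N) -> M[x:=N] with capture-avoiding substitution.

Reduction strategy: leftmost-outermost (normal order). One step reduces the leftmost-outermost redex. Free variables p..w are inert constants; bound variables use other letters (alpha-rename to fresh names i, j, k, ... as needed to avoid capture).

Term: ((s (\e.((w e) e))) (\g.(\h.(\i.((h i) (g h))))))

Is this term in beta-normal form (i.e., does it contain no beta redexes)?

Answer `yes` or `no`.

Term: ((s (\e.((w e) e))) (\g.(\h.(\i.((h i) (g h))))))
No beta redexes found.

Answer: yes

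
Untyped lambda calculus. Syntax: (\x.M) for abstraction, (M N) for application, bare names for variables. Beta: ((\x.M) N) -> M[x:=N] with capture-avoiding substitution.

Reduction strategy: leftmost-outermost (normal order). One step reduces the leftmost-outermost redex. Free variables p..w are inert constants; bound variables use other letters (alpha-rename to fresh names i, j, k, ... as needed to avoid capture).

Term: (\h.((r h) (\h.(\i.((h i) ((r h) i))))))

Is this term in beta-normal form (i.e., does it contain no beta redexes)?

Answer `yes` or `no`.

Term: (\h.((r h) (\h.(\i.((h i) ((r h) i))))))
No beta redexes found.

Answer: yes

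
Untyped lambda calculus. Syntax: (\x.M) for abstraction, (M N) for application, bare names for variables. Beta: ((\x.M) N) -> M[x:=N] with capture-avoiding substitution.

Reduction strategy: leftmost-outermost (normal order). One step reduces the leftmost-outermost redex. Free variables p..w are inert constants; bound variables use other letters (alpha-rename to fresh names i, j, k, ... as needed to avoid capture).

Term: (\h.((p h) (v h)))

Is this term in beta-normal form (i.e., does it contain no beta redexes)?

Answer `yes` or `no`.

Term: (\h.((p h) (v h)))
No beta redexes found.

Answer: yes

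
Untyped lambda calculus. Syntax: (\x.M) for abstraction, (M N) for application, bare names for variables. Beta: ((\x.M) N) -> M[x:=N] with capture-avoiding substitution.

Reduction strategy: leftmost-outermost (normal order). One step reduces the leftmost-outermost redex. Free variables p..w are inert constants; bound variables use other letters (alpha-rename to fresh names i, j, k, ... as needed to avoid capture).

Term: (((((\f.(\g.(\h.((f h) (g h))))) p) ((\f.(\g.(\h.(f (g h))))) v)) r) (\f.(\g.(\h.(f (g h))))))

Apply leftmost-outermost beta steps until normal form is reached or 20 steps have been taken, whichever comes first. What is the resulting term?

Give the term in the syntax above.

Step 0: (((((\f.(\g.(\h.((f h) (g h))))) p) ((\f.(\g.(\h.(f (g h))))) v)) r) (\f.(\g.(\h.(f (g h))))))
Step 1: ((((\g.(\h.((p h) (g h)))) ((\f.(\g.(\h.(f (g h))))) v)) r) (\f.(\g.(\h.(f (g h))))))
Step 2: (((\h.((p h) (((\f.(\g.(\h.(f (g h))))) v) h))) r) (\f.(\g.(\h.(f (g h))))))
Step 3: (((p r) (((\f.(\g.(\h.(f (g h))))) v) r)) (\f.(\g.(\h.(f (g h))))))
Step 4: (((p r) ((\g.(\h.(v (g h)))) r)) (\f.(\g.(\h.(f (g h))))))
Step 5: (((p r) (\h.(v (r h)))) (\f.(\g.(\h.(f (g h))))))

Answer: (((p r) (\h.(v (r h)))) (\f.(\g.(\h.(f (g h))))))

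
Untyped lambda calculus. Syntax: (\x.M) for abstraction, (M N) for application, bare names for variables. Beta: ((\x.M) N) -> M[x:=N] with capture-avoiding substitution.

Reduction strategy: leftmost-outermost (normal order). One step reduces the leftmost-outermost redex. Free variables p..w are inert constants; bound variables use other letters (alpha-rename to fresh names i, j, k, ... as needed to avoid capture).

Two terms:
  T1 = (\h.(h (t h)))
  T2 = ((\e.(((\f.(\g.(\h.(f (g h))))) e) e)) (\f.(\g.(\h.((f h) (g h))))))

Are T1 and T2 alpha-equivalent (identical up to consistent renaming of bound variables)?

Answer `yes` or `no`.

Answer: no

Derivation:
Term 1: (\h.(h (t h)))
Term 2: ((\e.(((\f.(\g.(\h.(f (g h))))) e) e)) (\f.(\g.(\h.((f h) (g h))))))
Alpha-equivalence: compare structure up to binder renaming.
Result: False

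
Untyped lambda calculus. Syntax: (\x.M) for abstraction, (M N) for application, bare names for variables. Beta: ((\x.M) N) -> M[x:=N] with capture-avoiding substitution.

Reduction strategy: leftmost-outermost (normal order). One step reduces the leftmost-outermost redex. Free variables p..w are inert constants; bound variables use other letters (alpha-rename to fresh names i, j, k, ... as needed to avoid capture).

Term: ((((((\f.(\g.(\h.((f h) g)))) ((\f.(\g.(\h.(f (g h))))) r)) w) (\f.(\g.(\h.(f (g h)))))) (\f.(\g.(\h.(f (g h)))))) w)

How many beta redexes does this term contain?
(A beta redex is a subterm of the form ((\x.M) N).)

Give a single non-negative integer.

Term: ((((((\f.(\g.(\h.((f h) g)))) ((\f.(\g.(\h.(f (g h))))) r)) w) (\f.(\g.(\h.(f (g h)))))) (\f.(\g.(\h.(f (g h)))))) w)
  Redex: ((\f.(\g.(\h.((f h) g)))) ((\f.(\g.(\h.(f (g h))))) r))
  Redex: ((\f.(\g.(\h.(f (g h))))) r)
Total redexes: 2

Answer: 2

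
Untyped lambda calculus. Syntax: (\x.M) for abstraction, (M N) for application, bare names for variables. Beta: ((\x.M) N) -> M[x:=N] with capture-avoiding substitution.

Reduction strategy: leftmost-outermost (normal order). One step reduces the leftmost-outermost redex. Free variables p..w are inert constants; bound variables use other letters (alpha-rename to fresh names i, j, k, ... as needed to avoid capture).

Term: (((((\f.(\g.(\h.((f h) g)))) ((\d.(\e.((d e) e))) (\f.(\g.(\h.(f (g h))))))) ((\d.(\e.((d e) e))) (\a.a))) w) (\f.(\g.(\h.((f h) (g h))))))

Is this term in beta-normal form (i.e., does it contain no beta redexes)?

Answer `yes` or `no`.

Answer: no

Derivation:
Term: (((((\f.(\g.(\h.((f h) g)))) ((\d.(\e.((d e) e))) (\f.(\g.(\h.(f (g h))))))) ((\d.(\e.((d e) e))) (\a.a))) w) (\f.(\g.(\h.((f h) (g h))))))
Found 3 beta redex(es).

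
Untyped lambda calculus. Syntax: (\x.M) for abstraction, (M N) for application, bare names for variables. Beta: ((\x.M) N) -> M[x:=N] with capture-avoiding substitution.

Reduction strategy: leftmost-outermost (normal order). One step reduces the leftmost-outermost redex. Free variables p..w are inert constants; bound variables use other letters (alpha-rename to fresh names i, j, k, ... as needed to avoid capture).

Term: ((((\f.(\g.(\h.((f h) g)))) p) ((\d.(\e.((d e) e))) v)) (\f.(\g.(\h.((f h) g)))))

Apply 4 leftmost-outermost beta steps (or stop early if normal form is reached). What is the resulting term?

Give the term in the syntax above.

Step 0: ((((\f.(\g.(\h.((f h) g)))) p) ((\d.(\e.((d e) e))) v)) (\f.(\g.(\h.((f h) g)))))
Step 1: (((\g.(\h.((p h) g))) ((\d.(\e.((d e) e))) v)) (\f.(\g.(\h.((f h) g)))))
Step 2: ((\h.((p h) ((\d.(\e.((d e) e))) v))) (\f.(\g.(\h.((f h) g)))))
Step 3: ((p (\f.(\g.(\h.((f h) g))))) ((\d.(\e.((d e) e))) v))
Step 4: ((p (\f.(\g.(\h.((f h) g))))) (\e.((v e) e)))

Answer: ((p (\f.(\g.(\h.((f h) g))))) (\e.((v e) e)))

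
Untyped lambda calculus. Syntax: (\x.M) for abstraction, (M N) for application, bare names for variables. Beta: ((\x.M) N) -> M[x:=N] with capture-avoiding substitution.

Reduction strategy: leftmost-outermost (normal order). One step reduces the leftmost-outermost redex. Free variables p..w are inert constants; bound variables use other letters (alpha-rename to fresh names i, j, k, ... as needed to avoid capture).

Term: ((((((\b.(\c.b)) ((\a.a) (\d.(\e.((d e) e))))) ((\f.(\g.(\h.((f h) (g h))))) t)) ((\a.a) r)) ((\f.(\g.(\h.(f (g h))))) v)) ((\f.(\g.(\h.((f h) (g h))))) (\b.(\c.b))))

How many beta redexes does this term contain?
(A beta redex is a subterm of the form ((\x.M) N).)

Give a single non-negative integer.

Answer: 6

Derivation:
Term: ((((((\b.(\c.b)) ((\a.a) (\d.(\e.((d e) e))))) ((\f.(\g.(\h.((f h) (g h))))) t)) ((\a.a) r)) ((\f.(\g.(\h.(f (g h))))) v)) ((\f.(\g.(\h.((f h) (g h))))) (\b.(\c.b))))
  Redex: ((\b.(\c.b)) ((\a.a) (\d.(\e.((d e) e)))))
  Redex: ((\a.a) (\d.(\e.((d e) e))))
  Redex: ((\f.(\g.(\h.((f h) (g h))))) t)
  Redex: ((\a.a) r)
  Redex: ((\f.(\g.(\h.(f (g h))))) v)
  Redex: ((\f.(\g.(\h.((f h) (g h))))) (\b.(\c.b)))
Total redexes: 6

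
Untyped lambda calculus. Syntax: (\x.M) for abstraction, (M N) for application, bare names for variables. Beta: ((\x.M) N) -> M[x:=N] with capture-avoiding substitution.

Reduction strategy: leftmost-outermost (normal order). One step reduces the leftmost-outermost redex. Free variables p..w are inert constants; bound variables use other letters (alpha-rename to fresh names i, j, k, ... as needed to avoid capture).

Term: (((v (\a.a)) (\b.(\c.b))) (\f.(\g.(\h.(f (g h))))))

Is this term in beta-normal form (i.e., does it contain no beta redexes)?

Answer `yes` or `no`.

Term: (((v (\a.a)) (\b.(\c.b))) (\f.(\g.(\h.(f (g h))))))
No beta redexes found.

Answer: yes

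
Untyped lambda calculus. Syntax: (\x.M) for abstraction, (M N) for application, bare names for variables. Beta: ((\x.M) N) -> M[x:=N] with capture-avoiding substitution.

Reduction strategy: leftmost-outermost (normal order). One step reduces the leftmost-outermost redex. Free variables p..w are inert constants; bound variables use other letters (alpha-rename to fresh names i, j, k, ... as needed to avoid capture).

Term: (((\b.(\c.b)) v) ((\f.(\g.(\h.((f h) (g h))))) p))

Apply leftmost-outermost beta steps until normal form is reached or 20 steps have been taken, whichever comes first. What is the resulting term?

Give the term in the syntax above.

Answer: v

Derivation:
Step 0: (((\b.(\c.b)) v) ((\f.(\g.(\h.((f h) (g h))))) p))
Step 1: ((\c.v) ((\f.(\g.(\h.((f h) (g h))))) p))
Step 2: v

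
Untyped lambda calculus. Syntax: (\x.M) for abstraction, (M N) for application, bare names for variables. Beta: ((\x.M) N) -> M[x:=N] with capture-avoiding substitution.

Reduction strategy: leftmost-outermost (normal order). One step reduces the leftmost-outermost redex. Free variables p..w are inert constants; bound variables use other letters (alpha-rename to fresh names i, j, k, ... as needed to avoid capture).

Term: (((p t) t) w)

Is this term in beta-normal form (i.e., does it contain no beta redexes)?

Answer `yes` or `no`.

Answer: yes

Derivation:
Term: (((p t) t) w)
No beta redexes found.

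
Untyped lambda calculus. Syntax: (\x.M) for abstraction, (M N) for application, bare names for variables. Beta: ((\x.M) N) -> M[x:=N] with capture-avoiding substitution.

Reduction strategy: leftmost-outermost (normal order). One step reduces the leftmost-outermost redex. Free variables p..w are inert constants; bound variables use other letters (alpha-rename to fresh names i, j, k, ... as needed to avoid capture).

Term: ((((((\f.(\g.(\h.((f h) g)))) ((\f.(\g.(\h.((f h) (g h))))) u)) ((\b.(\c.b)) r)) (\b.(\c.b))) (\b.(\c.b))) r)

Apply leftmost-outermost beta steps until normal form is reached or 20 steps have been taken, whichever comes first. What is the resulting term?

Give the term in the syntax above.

Answer: ((((u (\c.r)) (\c.(\c.r))) (\b.(\c.b))) r)

Derivation:
Step 0: ((((((\f.(\g.(\h.((f h) g)))) ((\f.(\g.(\h.((f h) (g h))))) u)) ((\b.(\c.b)) r)) (\b.(\c.b))) (\b.(\c.b))) r)
Step 1: (((((\g.(\h.((((\f.(\g.(\h.((f h) (g h))))) u) h) g))) ((\b.(\c.b)) r)) (\b.(\c.b))) (\b.(\c.b))) r)
Step 2: ((((\h.((((\f.(\g.(\h.((f h) (g h))))) u) h) ((\b.(\c.b)) r))) (\b.(\c.b))) (\b.(\c.b))) r)
Step 3: ((((((\f.(\g.(\h.((f h) (g h))))) u) (\b.(\c.b))) ((\b.(\c.b)) r)) (\b.(\c.b))) r)
Step 4: (((((\g.(\h.((u h) (g h)))) (\b.(\c.b))) ((\b.(\c.b)) r)) (\b.(\c.b))) r)
Step 5: ((((\h.((u h) ((\b.(\c.b)) h))) ((\b.(\c.b)) r)) (\b.(\c.b))) r)
Step 6: ((((u ((\b.(\c.b)) r)) ((\b.(\c.b)) ((\b.(\c.b)) r))) (\b.(\c.b))) r)
Step 7: ((((u (\c.r)) ((\b.(\c.b)) ((\b.(\c.b)) r))) (\b.(\c.b))) r)
Step 8: ((((u (\c.r)) (\c.((\b.(\c.b)) r))) (\b.(\c.b))) r)
Step 9: ((((u (\c.r)) (\c.(\c.r))) (\b.(\c.b))) r)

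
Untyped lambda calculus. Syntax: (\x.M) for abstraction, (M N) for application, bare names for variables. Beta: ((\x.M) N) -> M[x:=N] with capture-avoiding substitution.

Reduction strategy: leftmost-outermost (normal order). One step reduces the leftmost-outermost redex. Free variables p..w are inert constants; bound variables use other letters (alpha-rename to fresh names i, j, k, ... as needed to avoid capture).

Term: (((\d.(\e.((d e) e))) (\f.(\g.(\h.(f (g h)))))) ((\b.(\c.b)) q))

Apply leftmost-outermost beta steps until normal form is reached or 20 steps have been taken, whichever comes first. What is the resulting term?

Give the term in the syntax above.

Step 0: (((\d.(\e.((d e) e))) (\f.(\g.(\h.(f (g h)))))) ((\b.(\c.b)) q))
Step 1: ((\e.(((\f.(\g.(\h.(f (g h))))) e) e)) ((\b.(\c.b)) q))
Step 2: (((\f.(\g.(\h.(f (g h))))) ((\b.(\c.b)) q)) ((\b.(\c.b)) q))
Step 3: ((\g.(\h.(((\b.(\c.b)) q) (g h)))) ((\b.(\c.b)) q))
Step 4: (\h.(((\b.(\c.b)) q) (((\b.(\c.b)) q) h)))
Step 5: (\h.((\c.q) (((\b.(\c.b)) q) h)))
Step 6: (\h.q)

Answer: (\h.q)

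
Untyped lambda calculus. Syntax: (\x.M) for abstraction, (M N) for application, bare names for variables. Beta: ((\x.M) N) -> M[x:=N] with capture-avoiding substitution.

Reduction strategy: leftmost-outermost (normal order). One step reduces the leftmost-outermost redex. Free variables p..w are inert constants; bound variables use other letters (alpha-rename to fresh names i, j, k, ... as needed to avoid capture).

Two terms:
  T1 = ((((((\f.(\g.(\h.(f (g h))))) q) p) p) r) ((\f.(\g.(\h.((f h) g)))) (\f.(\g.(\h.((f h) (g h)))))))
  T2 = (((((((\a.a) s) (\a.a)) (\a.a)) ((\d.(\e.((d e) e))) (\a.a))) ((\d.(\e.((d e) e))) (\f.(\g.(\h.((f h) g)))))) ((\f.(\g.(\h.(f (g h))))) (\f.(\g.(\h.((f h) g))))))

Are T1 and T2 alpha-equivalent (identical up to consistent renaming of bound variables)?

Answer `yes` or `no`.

Term 1: ((((((\f.(\g.(\h.(f (g h))))) q) p) p) r) ((\f.(\g.(\h.((f h) g)))) (\f.(\g.(\h.((f h) (g h)))))))
Term 2: (((((((\a.a) s) (\a.a)) (\a.a)) ((\d.(\e.((d e) e))) (\a.a))) ((\d.(\e.((d e) e))) (\f.(\g.(\h.((f h) g)))))) ((\f.(\g.(\h.(f (g h))))) (\f.(\g.(\h.((f h) g))))))
Alpha-equivalence: compare structure up to binder renaming.
Result: False

Answer: no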